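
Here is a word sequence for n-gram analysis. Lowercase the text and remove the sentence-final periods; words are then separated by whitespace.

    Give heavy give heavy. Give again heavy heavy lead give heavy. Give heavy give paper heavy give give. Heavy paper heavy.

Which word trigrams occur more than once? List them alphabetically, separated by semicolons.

Trigram counts meeting the condition (more than once):
  give heavy give: 4
  heavy give heavy: 2

give heavy give; heavy give heavy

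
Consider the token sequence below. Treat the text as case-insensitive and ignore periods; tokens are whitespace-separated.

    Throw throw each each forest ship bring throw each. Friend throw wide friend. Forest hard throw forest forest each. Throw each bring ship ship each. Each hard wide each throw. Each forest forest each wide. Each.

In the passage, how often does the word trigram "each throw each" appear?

2

Scanning the 34 overlapping trigram windows for "each throw each":
  position 19–21: each throw each
  position 29–31: each throw each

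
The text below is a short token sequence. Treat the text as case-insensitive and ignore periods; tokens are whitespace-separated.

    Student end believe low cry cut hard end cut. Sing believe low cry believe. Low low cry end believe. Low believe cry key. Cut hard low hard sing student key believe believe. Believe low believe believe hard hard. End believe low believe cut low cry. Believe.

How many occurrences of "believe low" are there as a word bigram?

6

Scanning the 45 overlapping bigram windows for "believe low":
  position 3–4: believe low
  position 11–12: believe low
  position 14–15: believe low
  position 19–20: believe low
  position 33–34: believe low
  position 40–41: believe low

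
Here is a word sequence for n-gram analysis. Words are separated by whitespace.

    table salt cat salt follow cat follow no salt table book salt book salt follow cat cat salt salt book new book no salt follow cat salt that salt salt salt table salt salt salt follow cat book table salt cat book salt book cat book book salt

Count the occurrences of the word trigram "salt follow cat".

Scanning the 46 overlapping trigram windows for "salt follow cat":
  position 4–6: salt follow cat
  position 14–16: salt follow cat
  position 24–26: salt follow cat
  position 35–37: salt follow cat

4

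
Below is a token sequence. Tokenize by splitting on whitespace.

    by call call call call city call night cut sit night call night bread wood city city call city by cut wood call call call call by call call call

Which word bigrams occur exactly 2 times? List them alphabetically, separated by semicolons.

by call; call city; call night; city call

Bigram counts meeting the condition (exactly 2 times):
  by call: 2
  call city: 2
  call night: 2
  city call: 2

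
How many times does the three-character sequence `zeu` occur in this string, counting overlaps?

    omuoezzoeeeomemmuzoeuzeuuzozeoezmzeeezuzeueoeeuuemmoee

Sliding a length-3 window over the 54 characters (52 positions):
  position 22–24: zeu
  position 40–42: zeu

2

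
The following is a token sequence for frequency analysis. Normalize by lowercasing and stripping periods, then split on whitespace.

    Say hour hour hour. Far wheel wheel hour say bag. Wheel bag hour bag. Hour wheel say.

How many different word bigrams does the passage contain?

17 tokens → 16 bigram windows in total.
Repeated bigrams (each contributes count−1 duplicates):
  bag hour: 2
  hour hour: 2
2 duplicate windows → 16 − 2 = 14 distinct.

14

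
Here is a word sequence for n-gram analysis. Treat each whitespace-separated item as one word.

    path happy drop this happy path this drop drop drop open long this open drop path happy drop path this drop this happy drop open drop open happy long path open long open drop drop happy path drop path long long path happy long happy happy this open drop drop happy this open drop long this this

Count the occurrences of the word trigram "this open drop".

3

Scanning the 55 overlapping trigram windows for "this open drop":
  position 13–15: this open drop
  position 47–49: this open drop
  position 52–54: this open drop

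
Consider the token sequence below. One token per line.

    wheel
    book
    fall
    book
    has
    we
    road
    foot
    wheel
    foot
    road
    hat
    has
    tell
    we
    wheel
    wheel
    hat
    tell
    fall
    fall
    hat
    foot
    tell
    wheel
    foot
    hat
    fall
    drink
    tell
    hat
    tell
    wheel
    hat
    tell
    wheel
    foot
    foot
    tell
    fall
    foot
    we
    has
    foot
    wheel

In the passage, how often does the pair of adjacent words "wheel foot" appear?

3

Scanning the 44 overlapping bigram windows for "wheel foot":
  position 9–10: wheel foot
  position 25–26: wheel foot
  position 36–37: wheel foot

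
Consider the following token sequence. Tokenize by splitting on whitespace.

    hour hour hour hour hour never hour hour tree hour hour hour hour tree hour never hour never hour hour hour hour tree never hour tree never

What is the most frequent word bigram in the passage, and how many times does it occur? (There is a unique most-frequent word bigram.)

"hour hour", 11 times

Bigram frequencies (highest first):
  hour hour: 11
  never hour: 4
  hour tree: 4
  hour never: 3
  tree hour: 2
  tree never: 2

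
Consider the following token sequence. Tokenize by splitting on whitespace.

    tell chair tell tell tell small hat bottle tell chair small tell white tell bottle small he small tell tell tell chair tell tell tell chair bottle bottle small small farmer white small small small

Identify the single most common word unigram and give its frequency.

"tell", 13 times

Unigram frequencies (highest first):
  tell: 13
  small: 9
  chair: 4
  bottle: 4
  white: 2
  hat: 1
  … (2 more, each ≤ 1)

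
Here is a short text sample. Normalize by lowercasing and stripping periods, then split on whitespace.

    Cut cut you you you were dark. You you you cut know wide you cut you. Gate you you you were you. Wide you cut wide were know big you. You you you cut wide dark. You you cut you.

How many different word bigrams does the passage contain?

40 tokens → 39 bigram windows in total.
Repeated bigrams (each contributes count−1 duplicates):
  you you: 10
  you cut: 5
  cut you: 3
  cut wide: 2
  dark you: 2
  wide you: 2
  you were: 2
19 duplicate windows → 39 − 19 = 20 distinct.

20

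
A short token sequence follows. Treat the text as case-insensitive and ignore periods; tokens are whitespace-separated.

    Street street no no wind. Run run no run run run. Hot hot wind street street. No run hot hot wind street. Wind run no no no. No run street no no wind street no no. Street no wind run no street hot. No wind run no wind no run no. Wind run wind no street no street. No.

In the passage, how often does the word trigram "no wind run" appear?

4

Scanning the 57 overlapping trigram windows for "no wind run":
  position 4–6: no wind run
  position 38–40: no wind run
  position 44–46: no wind run
  position 51–53: no wind run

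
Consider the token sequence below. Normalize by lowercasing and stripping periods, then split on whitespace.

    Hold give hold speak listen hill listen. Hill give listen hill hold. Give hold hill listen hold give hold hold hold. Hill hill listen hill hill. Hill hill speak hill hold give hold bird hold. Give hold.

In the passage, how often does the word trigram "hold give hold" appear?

Scanning the 35 overlapping trigram windows for "hold give hold":
  position 1–3: hold give hold
  position 12–14: hold give hold
  position 17–19: hold give hold
  position 31–33: hold give hold
  position 35–37: hold give hold

5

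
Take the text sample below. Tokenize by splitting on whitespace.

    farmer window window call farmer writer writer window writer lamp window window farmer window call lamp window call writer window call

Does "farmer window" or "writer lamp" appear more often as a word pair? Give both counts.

"farmer window": 2 occurrences
"writer lamp": 1 occurrence

"farmer window" (2 vs 1)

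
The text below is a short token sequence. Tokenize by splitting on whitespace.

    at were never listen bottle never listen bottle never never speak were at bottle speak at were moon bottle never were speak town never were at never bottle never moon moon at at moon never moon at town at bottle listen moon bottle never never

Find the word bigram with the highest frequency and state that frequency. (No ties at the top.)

Bigram frequencies (highest first):
  bottle never: 5
  at were: 2
  never listen: 2
  listen bottle: 2
  never never: 2
  were at: 2
  … (24 more, each ≤ 2)

"bottle never", 5 times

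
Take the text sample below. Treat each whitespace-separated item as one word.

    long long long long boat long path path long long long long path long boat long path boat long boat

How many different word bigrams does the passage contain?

7

20 tokens → 19 bigram windows in total.
Repeated bigrams (each contributes count−1 duplicates):
  long long: 6
  boat long: 3
  long boat: 3
  long path: 3
  path long: 2
12 duplicate windows → 19 − 12 = 7 distinct.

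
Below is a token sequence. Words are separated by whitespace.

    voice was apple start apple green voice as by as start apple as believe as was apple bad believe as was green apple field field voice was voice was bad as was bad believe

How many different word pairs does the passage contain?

24

34 tokens → 33 bigram windows in total.
Repeated bigrams (each contributes count−1 duplicates):
  as was: 3
  voice was: 3
  bad believe: 2
  believe as: 2
  start apple: 2
  was apple: 2
  was bad: 2
9 duplicate windows → 33 − 9 = 24 distinct.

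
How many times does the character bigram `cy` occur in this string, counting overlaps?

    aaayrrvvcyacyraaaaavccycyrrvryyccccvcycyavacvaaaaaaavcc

6

Sliding a length-2 window over the 55 characters (54 positions):
  position 9–10: cy
  position 12–13: cy
  position 22–23: cy
  position 24–25: cy
  position 37–38: cy
  position 39–40: cy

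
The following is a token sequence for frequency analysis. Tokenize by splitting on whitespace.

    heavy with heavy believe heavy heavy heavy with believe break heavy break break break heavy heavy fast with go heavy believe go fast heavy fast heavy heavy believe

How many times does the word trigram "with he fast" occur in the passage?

Scanning the 26 overlapping trigram windows for "with he fast":
  (none found)

0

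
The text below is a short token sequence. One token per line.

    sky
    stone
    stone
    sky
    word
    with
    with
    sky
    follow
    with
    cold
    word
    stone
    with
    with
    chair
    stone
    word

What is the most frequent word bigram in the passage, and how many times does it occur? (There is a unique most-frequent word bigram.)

Bigram frequencies (highest first):
  with with: 2
  sky stone: 1
  stone stone: 1
  stone sky: 1
  sky word: 1
  word with: 1
  … (10 more, each ≤ 1)

"with with", 2 times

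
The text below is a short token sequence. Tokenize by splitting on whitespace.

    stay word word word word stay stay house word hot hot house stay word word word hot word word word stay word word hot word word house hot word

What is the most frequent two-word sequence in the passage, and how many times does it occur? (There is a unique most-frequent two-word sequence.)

Bigram frequencies (highest first):
  word word: 9
  stay word: 3
  word hot: 3
  hot word: 3
  word stay: 2
  stay stay: 1
  … (7 more, each ≤ 1)

"word word", 9 times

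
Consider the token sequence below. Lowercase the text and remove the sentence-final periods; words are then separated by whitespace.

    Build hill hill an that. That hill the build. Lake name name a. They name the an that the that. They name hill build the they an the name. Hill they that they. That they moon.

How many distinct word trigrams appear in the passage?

33

36 tokens → 34 trigram windows in total.
Repeated trigrams (each contributes count−1 duplicates):
  they that they: 2
1 duplicate windows → 34 − 1 = 33 distinct.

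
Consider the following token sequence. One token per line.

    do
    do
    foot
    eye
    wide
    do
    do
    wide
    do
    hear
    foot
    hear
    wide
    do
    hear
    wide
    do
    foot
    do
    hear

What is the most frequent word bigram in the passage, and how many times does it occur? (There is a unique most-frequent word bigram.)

"wide do", 4 times

Bigram frequencies (highest first):
  wide do: 4
  do hear: 3
  do do: 2
  do foot: 2
  hear wide: 2
  foot eye: 1
  … (5 more, each ≤ 1)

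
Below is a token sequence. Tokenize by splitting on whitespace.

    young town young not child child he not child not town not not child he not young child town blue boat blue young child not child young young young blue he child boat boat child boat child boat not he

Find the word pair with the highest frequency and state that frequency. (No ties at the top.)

"not child", 4 times

Bigram frequencies (highest first):
  not child: 4
  child boat: 3
  child he: 2
  he not: 2
  child not: 2
  young child: 2
  … (22 more, each ≤ 2)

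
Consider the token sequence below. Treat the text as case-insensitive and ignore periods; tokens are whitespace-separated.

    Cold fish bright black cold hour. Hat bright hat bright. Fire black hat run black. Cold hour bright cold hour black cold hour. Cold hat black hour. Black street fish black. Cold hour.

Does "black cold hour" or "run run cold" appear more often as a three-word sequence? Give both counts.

"black cold hour": 4 occurrences
"run run cold": 0 occurrences

"black cold hour" (4 vs 0)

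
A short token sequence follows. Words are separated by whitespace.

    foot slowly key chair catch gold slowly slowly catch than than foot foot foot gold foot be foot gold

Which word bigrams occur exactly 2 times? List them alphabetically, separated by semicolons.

foot foot; foot gold

Bigram counts meeting the condition (exactly 2 times):
  foot foot: 2
  foot gold: 2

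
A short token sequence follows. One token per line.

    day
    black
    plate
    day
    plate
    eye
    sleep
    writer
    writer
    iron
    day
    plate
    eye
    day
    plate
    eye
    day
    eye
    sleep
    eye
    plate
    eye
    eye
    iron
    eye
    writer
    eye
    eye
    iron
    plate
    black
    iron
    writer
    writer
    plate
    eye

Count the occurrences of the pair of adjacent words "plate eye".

5

Scanning the 35 overlapping bigram windows for "plate eye":
  position 5–6: plate eye
  position 12–13: plate eye
  position 15–16: plate eye
  position 21–22: plate eye
  position 35–36: plate eye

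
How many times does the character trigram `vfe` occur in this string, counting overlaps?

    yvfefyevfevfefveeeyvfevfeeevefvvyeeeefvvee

5

Sliding a length-3 window over the 42 characters (40 positions):
  position 2–4: vfe
  position 8–10: vfe
  position 11–13: vfe
  position 20–22: vfe
  position 23–25: vfe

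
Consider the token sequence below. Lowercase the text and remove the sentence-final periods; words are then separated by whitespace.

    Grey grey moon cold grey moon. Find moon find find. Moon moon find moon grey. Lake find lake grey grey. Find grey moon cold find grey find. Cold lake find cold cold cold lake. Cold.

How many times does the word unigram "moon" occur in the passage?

7

Scanning the 35 tokens for "moon":
  position 3: moon
  position 6: moon
  position 8: moon
  position 11: moon
  position 12: moon
  position 14: moon
  position 23: moon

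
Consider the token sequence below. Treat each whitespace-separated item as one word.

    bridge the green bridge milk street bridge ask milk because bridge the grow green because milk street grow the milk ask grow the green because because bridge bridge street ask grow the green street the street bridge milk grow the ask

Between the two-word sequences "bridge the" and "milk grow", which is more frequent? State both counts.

"bridge the": 2 occurrences
"milk grow": 1 occurrence

"bridge the" (2 vs 1)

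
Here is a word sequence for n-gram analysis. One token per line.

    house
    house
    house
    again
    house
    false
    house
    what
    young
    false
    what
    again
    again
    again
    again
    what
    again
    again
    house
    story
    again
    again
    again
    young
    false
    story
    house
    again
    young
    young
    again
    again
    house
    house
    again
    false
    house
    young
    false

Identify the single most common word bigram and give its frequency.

Bigram frequencies (highest first):
  again again: 7
  house house: 3
  house again: 3
  again house: 3
  young false: 3
  false house: 2
  … (15 more, each ≤ 2)

"again again", 7 times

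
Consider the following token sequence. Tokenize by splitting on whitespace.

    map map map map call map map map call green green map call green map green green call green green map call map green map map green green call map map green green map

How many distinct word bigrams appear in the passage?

8

34 tokens → 33 bigram windows in total.
Repeated bigrams (each contributes count−1 duplicates):
  map map: 7
  green green: 5
  green map: 5
  map call: 4
  map green: 4
  call green: 3
  call map: 3
  green call: 2
25 duplicate windows → 33 − 25 = 8 distinct.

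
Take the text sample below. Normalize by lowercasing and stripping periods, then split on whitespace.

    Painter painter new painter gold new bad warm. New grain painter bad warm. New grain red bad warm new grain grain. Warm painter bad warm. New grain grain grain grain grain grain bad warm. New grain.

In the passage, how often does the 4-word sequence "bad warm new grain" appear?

5

Scanning the 33 overlapping 4-gram windows for "bad warm new grain":
  position 7–10: bad warm new grain
  position 12–15: bad warm new grain
  position 17–20: bad warm new grain
  position 24–27: bad warm new grain
  position 33–36: bad warm new grain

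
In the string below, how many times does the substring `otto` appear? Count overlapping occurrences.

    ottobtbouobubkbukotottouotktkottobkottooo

Sliding a length-4 window over the 41 characters (38 positions):
  position 1–4: otto
  position 20–23: otto
  position 30–33: otto
  position 36–39: otto

4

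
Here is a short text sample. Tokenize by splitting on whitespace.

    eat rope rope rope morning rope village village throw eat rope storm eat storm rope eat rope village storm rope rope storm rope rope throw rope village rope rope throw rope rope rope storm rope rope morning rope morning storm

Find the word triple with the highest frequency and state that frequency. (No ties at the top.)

"storm rope rope", 3 times

Trigram frequencies (highest first):
  storm rope rope: 3
  rope rope rope: 2
  rope rope morning: 2
  rope morning rope: 2
  rope rope storm: 2
  rope storm rope: 2
  … (23 more, each ≤ 2)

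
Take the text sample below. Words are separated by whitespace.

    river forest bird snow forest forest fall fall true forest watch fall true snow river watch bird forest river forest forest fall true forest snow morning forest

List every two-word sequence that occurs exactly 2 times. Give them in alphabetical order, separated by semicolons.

forest fall; forest forest; river forest; true forest

Bigram counts meeting the condition (exactly 2 times):
  forest fall: 2
  forest forest: 2
  river forest: 2
  true forest: 2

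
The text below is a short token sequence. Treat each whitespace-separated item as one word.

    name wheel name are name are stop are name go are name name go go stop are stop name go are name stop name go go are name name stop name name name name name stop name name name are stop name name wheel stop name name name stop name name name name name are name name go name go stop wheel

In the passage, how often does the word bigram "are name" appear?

Scanning the 61 overlapping bigram windows for "are name":
  position 4–5: are name
  position 8–9: are name
  position 11–12: are name
  position 21–22: are name
  position 27–28: are name
  position 55–56: are name

6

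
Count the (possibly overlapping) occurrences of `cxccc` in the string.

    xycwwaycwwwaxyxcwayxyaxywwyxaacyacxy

Sliding a length-5 window over the 36 characters (32 positions):
  (no match at any position)

0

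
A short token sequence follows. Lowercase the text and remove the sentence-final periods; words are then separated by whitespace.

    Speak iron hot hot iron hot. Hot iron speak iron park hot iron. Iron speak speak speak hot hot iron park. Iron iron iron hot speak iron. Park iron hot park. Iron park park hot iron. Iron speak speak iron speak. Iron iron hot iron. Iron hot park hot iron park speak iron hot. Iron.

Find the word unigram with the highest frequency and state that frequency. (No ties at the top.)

"iron", 23 times

Unigram frequencies (highest first):
  iron: 23
  hot: 14
  speak: 10
  park: 8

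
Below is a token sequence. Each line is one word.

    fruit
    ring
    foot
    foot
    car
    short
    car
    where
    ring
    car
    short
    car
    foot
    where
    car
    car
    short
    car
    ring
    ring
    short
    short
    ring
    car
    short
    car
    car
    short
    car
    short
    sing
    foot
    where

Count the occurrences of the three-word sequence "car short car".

Scanning the 31 overlapping trigram windows for "car short car":
  position 5–7: car short car
  position 10–12: car short car
  position 16–18: car short car
  position 24–26: car short car
  position 27–29: car short car

5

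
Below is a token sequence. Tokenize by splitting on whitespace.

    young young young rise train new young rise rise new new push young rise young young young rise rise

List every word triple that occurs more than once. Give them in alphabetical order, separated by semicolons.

young rise rise; young young rise; young young young

Trigram counts meeting the condition (more than once):
  young rise rise: 2
  young young rise: 2
  young young young: 2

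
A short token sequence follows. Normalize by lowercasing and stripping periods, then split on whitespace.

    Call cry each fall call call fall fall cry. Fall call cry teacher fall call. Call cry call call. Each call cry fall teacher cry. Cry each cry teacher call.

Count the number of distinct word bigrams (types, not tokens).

19

30 tokens → 29 bigram windows in total.
Repeated bigrams (each contributes count−1 duplicates):
  call cry: 4
  call call: 3
  fall call: 3
  cry each: 2
  cry fall: 2
  cry teacher: 2
10 duplicate windows → 29 − 10 = 19 distinct.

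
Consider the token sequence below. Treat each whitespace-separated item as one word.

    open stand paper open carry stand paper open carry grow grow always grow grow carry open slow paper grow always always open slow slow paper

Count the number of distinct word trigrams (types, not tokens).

25 tokens → 23 trigram windows in total.
Repeated trigrams (each contributes count−1 duplicates):
  paper open carry: 2
  stand paper open: 2
2 duplicate windows → 23 − 2 = 21 distinct.

21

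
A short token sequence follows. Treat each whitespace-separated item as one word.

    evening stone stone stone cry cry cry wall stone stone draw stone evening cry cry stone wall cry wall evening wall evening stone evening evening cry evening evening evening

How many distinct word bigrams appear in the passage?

29 tokens → 28 bigram windows in total.
Repeated bigrams (each contributes count−1 duplicates):
  cry cry: 3
  evening evening: 3
  stone stone: 3
  cry wall: 2
  evening cry: 2
  evening stone: 2
  stone evening: 2
  wall evening: 2
11 duplicate windows → 28 − 11 = 17 distinct.

17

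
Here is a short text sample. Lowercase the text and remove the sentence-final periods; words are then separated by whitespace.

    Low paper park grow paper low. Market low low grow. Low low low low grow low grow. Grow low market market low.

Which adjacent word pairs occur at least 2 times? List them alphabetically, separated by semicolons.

Bigram counts meeting the condition (at least 2 times):
  grow low: 3
  low grow: 3
  low low: 4
  low market: 2
  market low: 2

grow low; low grow; low low; low market; market low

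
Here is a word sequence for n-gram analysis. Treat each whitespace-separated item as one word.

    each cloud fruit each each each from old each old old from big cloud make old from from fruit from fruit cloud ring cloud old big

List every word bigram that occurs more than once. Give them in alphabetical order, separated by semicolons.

each each; from fruit; old from

Bigram counts meeting the condition (more than once):
  each each: 2
  from fruit: 2
  old from: 2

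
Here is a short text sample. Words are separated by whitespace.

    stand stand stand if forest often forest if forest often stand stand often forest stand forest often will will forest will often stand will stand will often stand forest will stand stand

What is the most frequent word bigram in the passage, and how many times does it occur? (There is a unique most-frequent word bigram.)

"stand stand", 4 times

Bigram frequencies (highest first):
  stand stand: 4
  forest often: 3
  often stand: 3
  if forest: 2
  often forest: 2
  stand forest: 2
  … (11 more, each ≤ 2)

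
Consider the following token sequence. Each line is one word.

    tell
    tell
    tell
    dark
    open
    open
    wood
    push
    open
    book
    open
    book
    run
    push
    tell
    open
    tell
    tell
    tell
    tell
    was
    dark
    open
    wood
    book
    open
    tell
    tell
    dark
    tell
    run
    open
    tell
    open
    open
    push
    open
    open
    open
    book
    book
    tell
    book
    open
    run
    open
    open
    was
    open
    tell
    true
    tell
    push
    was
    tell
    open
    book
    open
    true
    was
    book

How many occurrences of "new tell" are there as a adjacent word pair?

Scanning the 60 overlapping bigram windows for "new tell":
  (none found)

0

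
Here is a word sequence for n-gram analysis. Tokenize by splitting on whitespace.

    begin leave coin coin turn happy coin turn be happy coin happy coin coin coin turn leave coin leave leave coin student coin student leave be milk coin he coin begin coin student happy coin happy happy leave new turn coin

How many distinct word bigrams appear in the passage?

41 tokens → 40 bigram windows in total.
Repeated bigrams (each contributes count−1 duplicates):
  happy coin: 4
  coin coin: 3
  coin student: 3
  coin turn: 3
  leave coin: 3
  coin happy: 2
12 duplicate windows → 40 − 12 = 28 distinct.

28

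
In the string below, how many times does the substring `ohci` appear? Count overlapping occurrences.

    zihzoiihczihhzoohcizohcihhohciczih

Sliding a length-4 window over the 34 characters (31 positions):
  position 16–19: ohci
  position 21–24: ohci
  position 27–30: ohci

3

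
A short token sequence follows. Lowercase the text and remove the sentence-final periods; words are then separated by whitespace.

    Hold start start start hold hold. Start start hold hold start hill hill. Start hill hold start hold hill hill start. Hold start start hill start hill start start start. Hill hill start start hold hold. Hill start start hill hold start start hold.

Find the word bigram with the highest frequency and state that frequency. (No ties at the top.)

Bigram frequencies (highest first):
  start start: 9
  hold start: 6
  start hold: 6
  start hill: 6
  hill start: 6
  hold hold: 3
  … (3 more, each ≤ 3)

"start start", 9 times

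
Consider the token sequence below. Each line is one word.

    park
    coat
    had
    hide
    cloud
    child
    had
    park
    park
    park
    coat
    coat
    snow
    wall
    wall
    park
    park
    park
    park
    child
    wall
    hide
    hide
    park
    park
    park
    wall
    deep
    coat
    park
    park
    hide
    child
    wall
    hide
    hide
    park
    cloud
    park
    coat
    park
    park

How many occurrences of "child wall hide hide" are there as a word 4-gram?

2

Scanning the 39 overlapping 4-gram windows for "child wall hide hide":
  position 20–23: child wall hide hide
  position 33–36: child wall hide hide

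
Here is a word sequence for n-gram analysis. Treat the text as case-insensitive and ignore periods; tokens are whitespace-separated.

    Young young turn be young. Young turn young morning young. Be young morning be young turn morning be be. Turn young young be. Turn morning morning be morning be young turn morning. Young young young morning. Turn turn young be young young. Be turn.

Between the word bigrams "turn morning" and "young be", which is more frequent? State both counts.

"young be" (4 vs 3)

"turn morning": 3 occurrences
"young be": 4 occurrences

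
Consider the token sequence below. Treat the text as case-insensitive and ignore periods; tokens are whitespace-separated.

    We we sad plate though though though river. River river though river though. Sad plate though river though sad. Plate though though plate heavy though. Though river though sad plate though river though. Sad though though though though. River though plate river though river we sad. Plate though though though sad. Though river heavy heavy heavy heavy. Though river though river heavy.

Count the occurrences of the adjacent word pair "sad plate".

Scanning the 61 overlapping bigram windows for "sad plate":
  position 3–4: sad plate
  position 14–15: sad plate
  position 19–20: sad plate
  position 29–30: sad plate
  position 46–47: sad plate

5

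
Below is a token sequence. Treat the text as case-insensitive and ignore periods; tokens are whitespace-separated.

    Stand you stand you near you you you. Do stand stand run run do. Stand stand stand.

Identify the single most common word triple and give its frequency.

"do stand stand", 2 times

Trigram frequencies (highest first):
  do stand stand: 2
  stand you stand: 1
  you stand you: 1
  stand you near: 1
  you near you: 1
  near you you: 1
  … (8 more, each ≤ 1)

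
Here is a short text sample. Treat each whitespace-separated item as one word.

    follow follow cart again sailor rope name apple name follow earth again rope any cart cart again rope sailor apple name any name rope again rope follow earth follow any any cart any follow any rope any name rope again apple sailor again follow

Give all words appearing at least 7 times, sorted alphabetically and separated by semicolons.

any; follow; rope

Unigram counts meeting the condition (at least 7 times):
  any: 7
  follow: 7
  rope: 7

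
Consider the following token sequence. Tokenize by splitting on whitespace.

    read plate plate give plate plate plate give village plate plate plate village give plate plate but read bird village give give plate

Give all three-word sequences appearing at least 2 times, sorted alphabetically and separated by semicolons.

Trigram counts meeting the condition (at least 2 times):
  give plate plate: 2
  plate plate give: 2
  plate plate plate: 2

give plate plate; plate plate give; plate plate plate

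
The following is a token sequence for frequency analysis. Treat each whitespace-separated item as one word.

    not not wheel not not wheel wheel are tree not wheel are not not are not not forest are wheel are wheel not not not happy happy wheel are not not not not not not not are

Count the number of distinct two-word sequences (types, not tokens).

37 tokens → 36 bigram windows in total.
Repeated bigrams (each contributes count−1 duplicates):
  not not: 12
  wheel are: 4
  are not: 3
  not wheel: 3
  are wheel: 2
  not are: 2
  wheel not: 2
21 duplicate windows → 36 − 21 = 15 distinct.

15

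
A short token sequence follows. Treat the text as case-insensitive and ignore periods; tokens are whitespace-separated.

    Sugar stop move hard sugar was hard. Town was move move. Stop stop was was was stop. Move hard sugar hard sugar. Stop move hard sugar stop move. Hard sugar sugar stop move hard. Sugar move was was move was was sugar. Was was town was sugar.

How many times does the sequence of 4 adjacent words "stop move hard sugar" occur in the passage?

Scanning the 44 overlapping 4-gram windows for "stop move hard sugar":
  position 2–5: stop move hard sugar
  position 17–20: stop move hard sugar
  position 23–26: stop move hard sugar
  position 27–30: stop move hard sugar
  position 32–35: stop move hard sugar

5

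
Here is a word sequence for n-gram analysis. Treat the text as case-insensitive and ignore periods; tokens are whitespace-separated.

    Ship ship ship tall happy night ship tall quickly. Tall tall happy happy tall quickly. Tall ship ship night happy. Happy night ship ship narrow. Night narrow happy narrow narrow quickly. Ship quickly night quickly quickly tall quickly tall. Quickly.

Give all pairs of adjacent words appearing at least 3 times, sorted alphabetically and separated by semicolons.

Bigram counts meeting the condition (at least 3 times):
  quickly tall: 4
  ship ship: 4
  tall quickly: 4

quickly tall; ship ship; tall quickly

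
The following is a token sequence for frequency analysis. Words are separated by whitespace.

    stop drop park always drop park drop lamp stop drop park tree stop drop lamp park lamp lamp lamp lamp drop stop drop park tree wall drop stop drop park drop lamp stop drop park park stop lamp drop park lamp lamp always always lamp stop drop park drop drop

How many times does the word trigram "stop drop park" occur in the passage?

Scanning the 48 overlapping trigram windows for "stop drop park":
  position 1–3: stop drop park
  position 9–11: stop drop park
  position 22–24: stop drop park
  position 28–30: stop drop park
  position 33–35: stop drop park
  position 46–48: stop drop park

6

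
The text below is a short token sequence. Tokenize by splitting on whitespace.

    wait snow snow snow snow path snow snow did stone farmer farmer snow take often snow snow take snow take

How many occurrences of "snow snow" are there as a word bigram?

5

Scanning the 19 overlapping bigram windows for "snow snow":
  position 2–3: snow snow
  position 3–4: snow snow
  position 4–5: snow snow
  position 7–8: snow snow
  position 16–17: snow snow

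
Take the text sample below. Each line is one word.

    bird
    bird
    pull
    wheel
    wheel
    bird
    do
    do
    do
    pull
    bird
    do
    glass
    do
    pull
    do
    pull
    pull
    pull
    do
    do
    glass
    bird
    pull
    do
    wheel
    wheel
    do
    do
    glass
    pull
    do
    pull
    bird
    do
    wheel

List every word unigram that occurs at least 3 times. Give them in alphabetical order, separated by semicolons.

bird; do; glass; pull; wheel

Unigram counts meeting the condition (at least 3 times):
  bird: 6
  do: 13
  glass: 3
  pull: 9
  wheel: 5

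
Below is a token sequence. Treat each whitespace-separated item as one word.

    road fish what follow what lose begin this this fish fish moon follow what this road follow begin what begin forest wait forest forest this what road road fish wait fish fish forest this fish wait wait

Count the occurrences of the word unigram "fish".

Scanning the 37 tokens for "fish":
  position 2: fish
  position 10: fish
  position 11: fish
  position 29: fish
  position 31: fish
  position 32: fish
  position 35: fish

7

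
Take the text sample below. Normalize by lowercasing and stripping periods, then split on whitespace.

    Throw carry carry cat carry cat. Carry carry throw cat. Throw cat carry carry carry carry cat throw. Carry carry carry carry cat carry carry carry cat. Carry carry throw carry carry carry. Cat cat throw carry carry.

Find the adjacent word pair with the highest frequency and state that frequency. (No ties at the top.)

Bigram frequencies (highest first):
  carry carry: 14
  carry cat: 6
  cat carry: 5
  throw carry: 4
  cat throw: 3
  carry throw: 2
  … (2 more, each ≤ 2)

"carry carry", 14 times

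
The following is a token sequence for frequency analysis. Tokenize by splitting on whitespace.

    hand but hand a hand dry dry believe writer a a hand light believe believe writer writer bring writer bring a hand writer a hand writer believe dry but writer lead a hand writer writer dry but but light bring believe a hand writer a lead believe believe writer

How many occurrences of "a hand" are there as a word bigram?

6

Scanning the 48 overlapping bigram windows for "a hand":
  position 4–5: a hand
  position 11–12: a hand
  position 21–22: a hand
  position 24–25: a hand
  position 32–33: a hand
  position 42–43: a hand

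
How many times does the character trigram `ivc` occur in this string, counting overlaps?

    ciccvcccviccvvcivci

Sliding a length-3 window over the 19 characters (17 positions):
  position 16–18: ivc

1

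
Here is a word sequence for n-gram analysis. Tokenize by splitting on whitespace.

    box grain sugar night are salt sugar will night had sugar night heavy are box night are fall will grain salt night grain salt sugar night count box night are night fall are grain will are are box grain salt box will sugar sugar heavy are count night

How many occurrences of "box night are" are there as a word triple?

Scanning the 46 overlapping trigram windows for "box night are":
  position 15–17: box night are
  position 28–30: box night are

2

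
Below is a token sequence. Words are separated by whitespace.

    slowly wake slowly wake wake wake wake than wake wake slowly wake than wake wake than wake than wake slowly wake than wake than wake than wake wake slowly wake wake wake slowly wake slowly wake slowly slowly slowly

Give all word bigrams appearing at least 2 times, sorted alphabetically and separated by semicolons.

Bigram counts meeting the condition (at least 2 times):
  slowly slowly: 2
  slowly wake: 7
  than wake: 7
  wake slowly: 7
  wake than: 7
  wake wake: 8

slowly slowly; slowly wake; than wake; wake slowly; wake than; wake wake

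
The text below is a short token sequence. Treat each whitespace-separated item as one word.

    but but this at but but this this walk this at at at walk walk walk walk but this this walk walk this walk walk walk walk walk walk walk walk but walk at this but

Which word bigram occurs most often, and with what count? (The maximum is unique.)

Bigram frequencies (highest first):
  walk walk: 11
  but this: 3
  this walk: 3
  but but: 2
  this at: 2
  this this: 2
  … (9 more, each ≤ 2)

"walk walk", 11 times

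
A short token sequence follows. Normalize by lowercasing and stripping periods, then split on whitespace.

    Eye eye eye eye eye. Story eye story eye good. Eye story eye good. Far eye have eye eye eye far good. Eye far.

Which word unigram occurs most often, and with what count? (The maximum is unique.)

Unigram frequencies (highest first):
  eye: 14
  story: 3
  good: 3
  far: 3
  have: 1

"eye", 14 times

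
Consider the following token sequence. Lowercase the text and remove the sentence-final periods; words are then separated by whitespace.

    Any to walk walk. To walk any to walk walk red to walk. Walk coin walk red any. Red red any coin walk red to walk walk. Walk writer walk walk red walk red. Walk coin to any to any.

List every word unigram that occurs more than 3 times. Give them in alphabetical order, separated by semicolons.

any; red; to; walk

Unigram counts meeting the condition (more than 3 times):
  any: 6
  red: 7
  to: 7
  walk: 16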